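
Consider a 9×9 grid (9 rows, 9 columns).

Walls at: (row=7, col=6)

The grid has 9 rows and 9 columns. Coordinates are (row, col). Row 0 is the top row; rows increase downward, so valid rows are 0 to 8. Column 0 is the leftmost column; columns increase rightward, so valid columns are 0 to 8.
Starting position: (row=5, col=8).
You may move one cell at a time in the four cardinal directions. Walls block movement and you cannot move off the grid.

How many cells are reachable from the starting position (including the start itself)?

BFS flood-fill from (row=5, col=8):
  Distance 0: (row=5, col=8)
  Distance 1: (row=4, col=8), (row=5, col=7), (row=6, col=8)
  Distance 2: (row=3, col=8), (row=4, col=7), (row=5, col=6), (row=6, col=7), (row=7, col=8)
  Distance 3: (row=2, col=8), (row=3, col=7), (row=4, col=6), (row=5, col=5), (row=6, col=6), (row=7, col=7), (row=8, col=8)
  Distance 4: (row=1, col=8), (row=2, col=7), (row=3, col=6), (row=4, col=5), (row=5, col=4), (row=6, col=5), (row=8, col=7)
  Distance 5: (row=0, col=8), (row=1, col=7), (row=2, col=6), (row=3, col=5), (row=4, col=4), (row=5, col=3), (row=6, col=4), (row=7, col=5), (row=8, col=6)
  Distance 6: (row=0, col=7), (row=1, col=6), (row=2, col=5), (row=3, col=4), (row=4, col=3), (row=5, col=2), (row=6, col=3), (row=7, col=4), (row=8, col=5)
  Distance 7: (row=0, col=6), (row=1, col=5), (row=2, col=4), (row=3, col=3), (row=4, col=2), (row=5, col=1), (row=6, col=2), (row=7, col=3), (row=8, col=4)
  Distance 8: (row=0, col=5), (row=1, col=4), (row=2, col=3), (row=3, col=2), (row=4, col=1), (row=5, col=0), (row=6, col=1), (row=7, col=2), (row=8, col=3)
  Distance 9: (row=0, col=4), (row=1, col=3), (row=2, col=2), (row=3, col=1), (row=4, col=0), (row=6, col=0), (row=7, col=1), (row=8, col=2)
  Distance 10: (row=0, col=3), (row=1, col=2), (row=2, col=1), (row=3, col=0), (row=7, col=0), (row=8, col=1)
  Distance 11: (row=0, col=2), (row=1, col=1), (row=2, col=0), (row=8, col=0)
  Distance 12: (row=0, col=1), (row=1, col=0)
  Distance 13: (row=0, col=0)
Total reachable: 80 (grid has 80 open cells total)

Answer: Reachable cells: 80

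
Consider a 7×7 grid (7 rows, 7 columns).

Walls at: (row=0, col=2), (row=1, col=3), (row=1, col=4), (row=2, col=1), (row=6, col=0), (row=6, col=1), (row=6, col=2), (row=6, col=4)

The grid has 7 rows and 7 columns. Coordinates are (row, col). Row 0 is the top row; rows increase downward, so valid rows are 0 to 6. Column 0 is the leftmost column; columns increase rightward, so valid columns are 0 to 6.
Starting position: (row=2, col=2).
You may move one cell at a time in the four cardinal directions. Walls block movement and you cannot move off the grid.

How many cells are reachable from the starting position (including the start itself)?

Answer: Reachable cells: 41

Derivation:
BFS flood-fill from (row=2, col=2):
  Distance 0: (row=2, col=2)
  Distance 1: (row=1, col=2), (row=2, col=3), (row=3, col=2)
  Distance 2: (row=1, col=1), (row=2, col=4), (row=3, col=1), (row=3, col=3), (row=4, col=2)
  Distance 3: (row=0, col=1), (row=1, col=0), (row=2, col=5), (row=3, col=0), (row=3, col=4), (row=4, col=1), (row=4, col=3), (row=5, col=2)
  Distance 4: (row=0, col=0), (row=1, col=5), (row=2, col=0), (row=2, col=6), (row=3, col=5), (row=4, col=0), (row=4, col=4), (row=5, col=1), (row=5, col=3)
  Distance 5: (row=0, col=5), (row=1, col=6), (row=3, col=6), (row=4, col=5), (row=5, col=0), (row=5, col=4), (row=6, col=3)
  Distance 6: (row=0, col=4), (row=0, col=6), (row=4, col=6), (row=5, col=5)
  Distance 7: (row=0, col=3), (row=5, col=6), (row=6, col=5)
  Distance 8: (row=6, col=6)
Total reachable: 41 (grid has 41 open cells total)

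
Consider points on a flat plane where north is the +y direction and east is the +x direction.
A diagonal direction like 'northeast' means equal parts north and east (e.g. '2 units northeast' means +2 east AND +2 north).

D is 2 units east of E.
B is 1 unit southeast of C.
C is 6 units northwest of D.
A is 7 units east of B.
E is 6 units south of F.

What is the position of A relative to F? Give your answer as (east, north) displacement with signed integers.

Answer: A is at (east=4, north=-1) relative to F.

Derivation:
Place F at the origin (east=0, north=0).
  E is 6 units south of F: delta (east=+0, north=-6); E at (east=0, north=-6).
  D is 2 units east of E: delta (east=+2, north=+0); D at (east=2, north=-6).
  C is 6 units northwest of D: delta (east=-6, north=+6); C at (east=-4, north=0).
  B is 1 unit southeast of C: delta (east=+1, north=-1); B at (east=-3, north=-1).
  A is 7 units east of B: delta (east=+7, north=+0); A at (east=4, north=-1).
Therefore A relative to F: (east=4, north=-1).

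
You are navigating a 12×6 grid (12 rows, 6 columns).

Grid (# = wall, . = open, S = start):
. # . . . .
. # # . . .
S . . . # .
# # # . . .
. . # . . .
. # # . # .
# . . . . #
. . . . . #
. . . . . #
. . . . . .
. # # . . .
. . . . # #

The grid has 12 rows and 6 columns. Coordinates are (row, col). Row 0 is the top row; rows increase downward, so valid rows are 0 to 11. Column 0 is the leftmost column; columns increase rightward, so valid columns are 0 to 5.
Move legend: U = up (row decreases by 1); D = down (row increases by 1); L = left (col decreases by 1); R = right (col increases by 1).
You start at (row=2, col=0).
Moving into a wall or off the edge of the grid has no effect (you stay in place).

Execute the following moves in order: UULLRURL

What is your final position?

Answer: Final position: (row=0, col=0)

Derivation:
Start: (row=2, col=0)
  U (up): (row=2, col=0) -> (row=1, col=0)
  U (up): (row=1, col=0) -> (row=0, col=0)
  L (left): blocked, stay at (row=0, col=0)
  L (left): blocked, stay at (row=0, col=0)
  R (right): blocked, stay at (row=0, col=0)
  U (up): blocked, stay at (row=0, col=0)
  R (right): blocked, stay at (row=0, col=0)
  L (left): blocked, stay at (row=0, col=0)
Final: (row=0, col=0)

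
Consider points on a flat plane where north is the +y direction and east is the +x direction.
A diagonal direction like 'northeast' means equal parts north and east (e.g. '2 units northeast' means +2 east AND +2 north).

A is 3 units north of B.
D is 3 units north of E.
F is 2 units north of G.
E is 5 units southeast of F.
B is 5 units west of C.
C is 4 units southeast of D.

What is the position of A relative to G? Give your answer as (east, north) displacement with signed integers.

Answer: A is at (east=4, north=-1) relative to G.

Derivation:
Place G at the origin (east=0, north=0).
  F is 2 units north of G: delta (east=+0, north=+2); F at (east=0, north=2).
  E is 5 units southeast of F: delta (east=+5, north=-5); E at (east=5, north=-3).
  D is 3 units north of E: delta (east=+0, north=+3); D at (east=5, north=0).
  C is 4 units southeast of D: delta (east=+4, north=-4); C at (east=9, north=-4).
  B is 5 units west of C: delta (east=-5, north=+0); B at (east=4, north=-4).
  A is 3 units north of B: delta (east=+0, north=+3); A at (east=4, north=-1).
Therefore A relative to G: (east=4, north=-1).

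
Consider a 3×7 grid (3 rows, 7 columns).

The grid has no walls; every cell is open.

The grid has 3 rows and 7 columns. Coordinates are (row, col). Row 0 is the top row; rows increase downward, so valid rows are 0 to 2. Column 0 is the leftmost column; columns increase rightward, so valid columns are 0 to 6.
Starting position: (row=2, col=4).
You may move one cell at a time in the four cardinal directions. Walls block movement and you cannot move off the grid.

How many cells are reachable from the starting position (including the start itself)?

Answer: Reachable cells: 21

Derivation:
BFS flood-fill from (row=2, col=4):
  Distance 0: (row=2, col=4)
  Distance 1: (row=1, col=4), (row=2, col=3), (row=2, col=5)
  Distance 2: (row=0, col=4), (row=1, col=3), (row=1, col=5), (row=2, col=2), (row=2, col=6)
  Distance 3: (row=0, col=3), (row=0, col=5), (row=1, col=2), (row=1, col=6), (row=2, col=1)
  Distance 4: (row=0, col=2), (row=0, col=6), (row=1, col=1), (row=2, col=0)
  Distance 5: (row=0, col=1), (row=1, col=0)
  Distance 6: (row=0, col=0)
Total reachable: 21 (grid has 21 open cells total)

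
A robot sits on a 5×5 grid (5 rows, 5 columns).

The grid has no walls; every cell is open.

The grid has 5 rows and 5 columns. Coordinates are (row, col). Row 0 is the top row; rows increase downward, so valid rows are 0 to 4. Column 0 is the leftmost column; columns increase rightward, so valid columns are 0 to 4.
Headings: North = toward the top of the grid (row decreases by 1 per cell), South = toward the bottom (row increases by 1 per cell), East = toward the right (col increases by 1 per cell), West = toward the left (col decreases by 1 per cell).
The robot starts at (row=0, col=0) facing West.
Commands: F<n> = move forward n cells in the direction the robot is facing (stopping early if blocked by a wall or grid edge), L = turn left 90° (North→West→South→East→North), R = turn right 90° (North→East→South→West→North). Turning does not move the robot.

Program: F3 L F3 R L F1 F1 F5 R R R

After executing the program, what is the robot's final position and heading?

Start: (row=0, col=0), facing West
  F3: move forward 0/3 (blocked), now at (row=0, col=0)
  L: turn left, now facing South
  F3: move forward 3, now at (row=3, col=0)
  R: turn right, now facing West
  L: turn left, now facing South
  F1: move forward 1, now at (row=4, col=0)
  F1: move forward 0/1 (blocked), now at (row=4, col=0)
  F5: move forward 0/5 (blocked), now at (row=4, col=0)
  R: turn right, now facing West
  R: turn right, now facing North
  R: turn right, now facing East
Final: (row=4, col=0), facing East

Answer: Final position: (row=4, col=0), facing East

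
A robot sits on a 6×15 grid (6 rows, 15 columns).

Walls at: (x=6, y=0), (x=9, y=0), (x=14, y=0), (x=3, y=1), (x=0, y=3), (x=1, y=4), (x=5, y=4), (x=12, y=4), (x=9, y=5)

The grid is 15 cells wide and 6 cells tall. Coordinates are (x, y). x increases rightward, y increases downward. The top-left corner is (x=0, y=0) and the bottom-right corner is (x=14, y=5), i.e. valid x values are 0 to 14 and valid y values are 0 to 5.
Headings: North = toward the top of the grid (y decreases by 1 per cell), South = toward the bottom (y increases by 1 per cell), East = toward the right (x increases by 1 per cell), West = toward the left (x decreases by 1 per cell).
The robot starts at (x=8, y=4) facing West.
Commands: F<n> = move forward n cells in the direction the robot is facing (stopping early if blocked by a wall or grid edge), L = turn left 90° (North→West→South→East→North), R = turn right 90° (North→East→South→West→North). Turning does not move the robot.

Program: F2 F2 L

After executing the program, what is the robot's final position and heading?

Start: (x=8, y=4), facing West
  F2: move forward 2, now at (x=6, y=4)
  F2: move forward 0/2 (blocked), now at (x=6, y=4)
  L: turn left, now facing South
Final: (x=6, y=4), facing South

Answer: Final position: (x=6, y=4), facing South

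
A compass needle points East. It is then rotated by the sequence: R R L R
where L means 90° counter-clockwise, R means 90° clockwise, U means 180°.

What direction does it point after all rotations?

Answer: Final heading: West

Derivation:
Start: East
  R (right (90° clockwise)) -> South
  R (right (90° clockwise)) -> West
  L (left (90° counter-clockwise)) -> South
  R (right (90° clockwise)) -> West
Final: West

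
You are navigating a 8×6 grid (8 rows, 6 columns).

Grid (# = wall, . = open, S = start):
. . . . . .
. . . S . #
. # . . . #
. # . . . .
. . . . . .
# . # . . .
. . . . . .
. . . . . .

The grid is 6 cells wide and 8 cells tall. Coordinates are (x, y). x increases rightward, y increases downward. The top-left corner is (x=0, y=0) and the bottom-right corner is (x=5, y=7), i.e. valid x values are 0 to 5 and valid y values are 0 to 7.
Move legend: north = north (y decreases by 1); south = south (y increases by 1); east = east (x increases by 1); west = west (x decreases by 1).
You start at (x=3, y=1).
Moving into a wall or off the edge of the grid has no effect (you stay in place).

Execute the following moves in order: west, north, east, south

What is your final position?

Start: (x=3, y=1)
  west (west): (x=3, y=1) -> (x=2, y=1)
  north (north): (x=2, y=1) -> (x=2, y=0)
  east (east): (x=2, y=0) -> (x=3, y=0)
  south (south): (x=3, y=0) -> (x=3, y=1)
Final: (x=3, y=1)

Answer: Final position: (x=3, y=1)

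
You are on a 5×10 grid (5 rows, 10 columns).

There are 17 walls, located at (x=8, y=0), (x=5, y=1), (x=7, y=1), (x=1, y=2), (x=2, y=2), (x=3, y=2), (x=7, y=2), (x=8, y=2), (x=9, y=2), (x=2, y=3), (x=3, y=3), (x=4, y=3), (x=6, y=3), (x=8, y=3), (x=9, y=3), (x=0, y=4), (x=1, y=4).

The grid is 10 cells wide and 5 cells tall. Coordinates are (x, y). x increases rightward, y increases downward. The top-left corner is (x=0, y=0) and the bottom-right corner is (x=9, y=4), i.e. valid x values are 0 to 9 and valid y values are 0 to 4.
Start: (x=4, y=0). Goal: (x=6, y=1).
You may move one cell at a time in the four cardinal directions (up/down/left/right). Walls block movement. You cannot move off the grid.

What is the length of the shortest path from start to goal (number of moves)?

BFS from (x=4, y=0) until reaching (x=6, y=1):
  Distance 0: (x=4, y=0)
  Distance 1: (x=3, y=0), (x=5, y=0), (x=4, y=1)
  Distance 2: (x=2, y=0), (x=6, y=0), (x=3, y=1), (x=4, y=2)
  Distance 3: (x=1, y=0), (x=7, y=0), (x=2, y=1), (x=6, y=1), (x=5, y=2)  <- goal reached here
One shortest path (3 moves): (x=4, y=0) -> (x=5, y=0) -> (x=6, y=0) -> (x=6, y=1)

Answer: Shortest path length: 3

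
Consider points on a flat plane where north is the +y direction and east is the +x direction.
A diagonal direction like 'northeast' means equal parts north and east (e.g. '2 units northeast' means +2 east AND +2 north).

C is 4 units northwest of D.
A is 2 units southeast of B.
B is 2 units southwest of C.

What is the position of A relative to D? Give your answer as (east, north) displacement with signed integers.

Answer: A is at (east=-4, north=0) relative to D.

Derivation:
Place D at the origin (east=0, north=0).
  C is 4 units northwest of D: delta (east=-4, north=+4); C at (east=-4, north=4).
  B is 2 units southwest of C: delta (east=-2, north=-2); B at (east=-6, north=2).
  A is 2 units southeast of B: delta (east=+2, north=-2); A at (east=-4, north=0).
Therefore A relative to D: (east=-4, north=0).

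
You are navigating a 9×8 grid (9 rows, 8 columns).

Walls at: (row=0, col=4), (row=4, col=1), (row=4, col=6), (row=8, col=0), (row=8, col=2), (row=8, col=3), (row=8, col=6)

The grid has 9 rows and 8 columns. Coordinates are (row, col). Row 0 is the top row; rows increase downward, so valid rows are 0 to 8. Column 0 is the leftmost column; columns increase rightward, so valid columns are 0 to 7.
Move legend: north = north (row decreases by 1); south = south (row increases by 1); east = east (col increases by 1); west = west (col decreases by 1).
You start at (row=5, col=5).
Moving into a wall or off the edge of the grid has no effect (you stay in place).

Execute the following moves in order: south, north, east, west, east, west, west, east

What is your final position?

Start: (row=5, col=5)
  south (south): (row=5, col=5) -> (row=6, col=5)
  north (north): (row=6, col=5) -> (row=5, col=5)
  east (east): (row=5, col=5) -> (row=5, col=6)
  west (west): (row=5, col=6) -> (row=5, col=5)
  east (east): (row=5, col=5) -> (row=5, col=6)
  west (west): (row=5, col=6) -> (row=5, col=5)
  west (west): (row=5, col=5) -> (row=5, col=4)
  east (east): (row=5, col=4) -> (row=5, col=5)
Final: (row=5, col=5)

Answer: Final position: (row=5, col=5)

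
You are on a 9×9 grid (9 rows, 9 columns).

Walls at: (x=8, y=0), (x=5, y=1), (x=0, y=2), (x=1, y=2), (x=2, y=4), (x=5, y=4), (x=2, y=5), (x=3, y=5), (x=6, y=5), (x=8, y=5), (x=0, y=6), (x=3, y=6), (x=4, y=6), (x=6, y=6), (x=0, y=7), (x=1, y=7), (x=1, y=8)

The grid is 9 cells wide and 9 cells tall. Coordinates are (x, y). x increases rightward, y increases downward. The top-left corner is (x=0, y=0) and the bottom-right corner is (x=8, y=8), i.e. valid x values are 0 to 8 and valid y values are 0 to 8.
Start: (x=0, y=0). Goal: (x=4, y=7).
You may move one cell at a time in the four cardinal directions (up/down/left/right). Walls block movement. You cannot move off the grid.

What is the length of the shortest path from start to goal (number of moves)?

BFS from (x=0, y=0) until reaching (x=4, y=7):
  Distance 0: (x=0, y=0)
  Distance 1: (x=1, y=0), (x=0, y=1)
  Distance 2: (x=2, y=0), (x=1, y=1)
  Distance 3: (x=3, y=0), (x=2, y=1)
  Distance 4: (x=4, y=0), (x=3, y=1), (x=2, y=2)
  Distance 5: (x=5, y=0), (x=4, y=1), (x=3, y=2), (x=2, y=3)
  Distance 6: (x=6, y=0), (x=4, y=2), (x=1, y=3), (x=3, y=3)
  Distance 7: (x=7, y=0), (x=6, y=1), (x=5, y=2), (x=0, y=3), (x=4, y=3), (x=1, y=4), (x=3, y=4)
  Distance 8: (x=7, y=1), (x=6, y=2), (x=5, y=3), (x=0, y=4), (x=4, y=4), (x=1, y=5)
  Distance 9: (x=8, y=1), (x=7, y=2), (x=6, y=3), (x=0, y=5), (x=4, y=5), (x=1, y=6)
  Distance 10: (x=8, y=2), (x=7, y=3), (x=6, y=4), (x=5, y=5), (x=2, y=6)
  Distance 11: (x=8, y=3), (x=7, y=4), (x=5, y=6), (x=2, y=7)
  Distance 12: (x=8, y=4), (x=7, y=5), (x=3, y=7), (x=5, y=7), (x=2, y=8)
  Distance 13: (x=7, y=6), (x=4, y=7), (x=6, y=7), (x=3, y=8), (x=5, y=8)  <- goal reached here
One shortest path (13 moves): (x=0, y=0) -> (x=1, y=0) -> (x=2, y=0) -> (x=3, y=0) -> (x=4, y=0) -> (x=4, y=1) -> (x=4, y=2) -> (x=4, y=3) -> (x=4, y=4) -> (x=4, y=5) -> (x=5, y=5) -> (x=5, y=6) -> (x=5, y=7) -> (x=4, y=7)

Answer: Shortest path length: 13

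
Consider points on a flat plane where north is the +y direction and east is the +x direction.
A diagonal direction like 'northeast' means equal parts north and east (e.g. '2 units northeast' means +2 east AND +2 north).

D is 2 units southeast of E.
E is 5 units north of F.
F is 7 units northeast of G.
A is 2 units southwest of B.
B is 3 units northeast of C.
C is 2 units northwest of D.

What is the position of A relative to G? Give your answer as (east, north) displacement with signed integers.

Place G at the origin (east=0, north=0).
  F is 7 units northeast of G: delta (east=+7, north=+7); F at (east=7, north=7).
  E is 5 units north of F: delta (east=+0, north=+5); E at (east=7, north=12).
  D is 2 units southeast of E: delta (east=+2, north=-2); D at (east=9, north=10).
  C is 2 units northwest of D: delta (east=-2, north=+2); C at (east=7, north=12).
  B is 3 units northeast of C: delta (east=+3, north=+3); B at (east=10, north=15).
  A is 2 units southwest of B: delta (east=-2, north=-2); A at (east=8, north=13).
Therefore A relative to G: (east=8, north=13).

Answer: A is at (east=8, north=13) relative to G.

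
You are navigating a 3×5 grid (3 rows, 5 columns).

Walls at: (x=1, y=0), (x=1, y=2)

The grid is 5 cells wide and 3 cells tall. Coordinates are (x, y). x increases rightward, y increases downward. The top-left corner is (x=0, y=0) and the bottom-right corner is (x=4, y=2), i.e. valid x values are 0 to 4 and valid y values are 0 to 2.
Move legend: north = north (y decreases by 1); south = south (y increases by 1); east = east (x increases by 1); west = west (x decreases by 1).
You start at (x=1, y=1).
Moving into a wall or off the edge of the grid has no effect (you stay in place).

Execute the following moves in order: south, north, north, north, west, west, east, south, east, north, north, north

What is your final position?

Start: (x=1, y=1)
  south (south): blocked, stay at (x=1, y=1)
  [×3]north (north): blocked, stay at (x=1, y=1)
  west (west): (x=1, y=1) -> (x=0, y=1)
  west (west): blocked, stay at (x=0, y=1)
  east (east): (x=0, y=1) -> (x=1, y=1)
  south (south): blocked, stay at (x=1, y=1)
  east (east): (x=1, y=1) -> (x=2, y=1)
  north (north): (x=2, y=1) -> (x=2, y=0)
  north (north): blocked, stay at (x=2, y=0)
  north (north): blocked, stay at (x=2, y=0)
Final: (x=2, y=0)

Answer: Final position: (x=2, y=0)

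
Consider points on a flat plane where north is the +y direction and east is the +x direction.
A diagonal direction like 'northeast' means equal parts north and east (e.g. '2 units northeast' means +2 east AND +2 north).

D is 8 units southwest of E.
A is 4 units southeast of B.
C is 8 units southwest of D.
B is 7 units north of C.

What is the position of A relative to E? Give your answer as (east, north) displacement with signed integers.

Place E at the origin (east=0, north=0).
  D is 8 units southwest of E: delta (east=-8, north=-8); D at (east=-8, north=-8).
  C is 8 units southwest of D: delta (east=-8, north=-8); C at (east=-16, north=-16).
  B is 7 units north of C: delta (east=+0, north=+7); B at (east=-16, north=-9).
  A is 4 units southeast of B: delta (east=+4, north=-4); A at (east=-12, north=-13).
Therefore A relative to E: (east=-12, north=-13).

Answer: A is at (east=-12, north=-13) relative to E.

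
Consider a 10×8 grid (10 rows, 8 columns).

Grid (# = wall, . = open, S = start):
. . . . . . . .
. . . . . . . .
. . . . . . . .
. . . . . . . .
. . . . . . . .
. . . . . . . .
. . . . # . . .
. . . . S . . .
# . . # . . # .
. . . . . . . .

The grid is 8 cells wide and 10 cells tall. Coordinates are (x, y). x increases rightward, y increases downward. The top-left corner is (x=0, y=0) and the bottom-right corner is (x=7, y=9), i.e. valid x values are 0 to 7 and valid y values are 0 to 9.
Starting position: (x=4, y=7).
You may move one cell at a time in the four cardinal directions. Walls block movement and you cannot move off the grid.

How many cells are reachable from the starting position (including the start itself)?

Answer: Reachable cells: 76

Derivation:
BFS flood-fill from (x=4, y=7):
  Distance 0: (x=4, y=7)
  Distance 1: (x=3, y=7), (x=5, y=7), (x=4, y=8)
  Distance 2: (x=3, y=6), (x=5, y=6), (x=2, y=7), (x=6, y=7), (x=5, y=8), (x=4, y=9)
  Distance 3: (x=3, y=5), (x=5, y=5), (x=2, y=6), (x=6, y=6), (x=1, y=7), (x=7, y=7), (x=2, y=8), (x=3, y=9), (x=5, y=9)
  Distance 4: (x=3, y=4), (x=5, y=4), (x=2, y=5), (x=4, y=5), (x=6, y=5), (x=1, y=6), (x=7, y=6), (x=0, y=7), (x=1, y=8), (x=7, y=8), (x=2, y=9), (x=6, y=9)
  Distance 5: (x=3, y=3), (x=5, y=3), (x=2, y=4), (x=4, y=4), (x=6, y=4), (x=1, y=5), (x=7, y=5), (x=0, y=6), (x=1, y=9), (x=7, y=9)
  Distance 6: (x=3, y=2), (x=5, y=2), (x=2, y=3), (x=4, y=3), (x=6, y=3), (x=1, y=4), (x=7, y=4), (x=0, y=5), (x=0, y=9)
  Distance 7: (x=3, y=1), (x=5, y=1), (x=2, y=2), (x=4, y=2), (x=6, y=2), (x=1, y=3), (x=7, y=3), (x=0, y=4)
  Distance 8: (x=3, y=0), (x=5, y=0), (x=2, y=1), (x=4, y=1), (x=6, y=1), (x=1, y=2), (x=7, y=2), (x=0, y=3)
  Distance 9: (x=2, y=0), (x=4, y=0), (x=6, y=0), (x=1, y=1), (x=7, y=1), (x=0, y=2)
  Distance 10: (x=1, y=0), (x=7, y=0), (x=0, y=1)
  Distance 11: (x=0, y=0)
Total reachable: 76 (grid has 76 open cells total)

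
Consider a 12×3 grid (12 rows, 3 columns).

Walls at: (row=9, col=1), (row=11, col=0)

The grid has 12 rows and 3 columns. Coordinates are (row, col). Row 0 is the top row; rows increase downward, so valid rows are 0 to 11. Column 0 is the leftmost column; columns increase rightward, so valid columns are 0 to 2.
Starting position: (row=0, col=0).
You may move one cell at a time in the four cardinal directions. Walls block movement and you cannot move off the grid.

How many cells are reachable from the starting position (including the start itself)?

Answer: Reachable cells: 34

Derivation:
BFS flood-fill from (row=0, col=0):
  Distance 0: (row=0, col=0)
  Distance 1: (row=0, col=1), (row=1, col=0)
  Distance 2: (row=0, col=2), (row=1, col=1), (row=2, col=0)
  Distance 3: (row=1, col=2), (row=2, col=1), (row=3, col=0)
  Distance 4: (row=2, col=2), (row=3, col=1), (row=4, col=0)
  Distance 5: (row=3, col=2), (row=4, col=1), (row=5, col=0)
  Distance 6: (row=4, col=2), (row=5, col=1), (row=6, col=0)
  Distance 7: (row=5, col=2), (row=6, col=1), (row=7, col=0)
  Distance 8: (row=6, col=2), (row=7, col=1), (row=8, col=0)
  Distance 9: (row=7, col=2), (row=8, col=1), (row=9, col=0)
  Distance 10: (row=8, col=2), (row=10, col=0)
  Distance 11: (row=9, col=2), (row=10, col=1)
  Distance 12: (row=10, col=2), (row=11, col=1)
  Distance 13: (row=11, col=2)
Total reachable: 34 (grid has 34 open cells total)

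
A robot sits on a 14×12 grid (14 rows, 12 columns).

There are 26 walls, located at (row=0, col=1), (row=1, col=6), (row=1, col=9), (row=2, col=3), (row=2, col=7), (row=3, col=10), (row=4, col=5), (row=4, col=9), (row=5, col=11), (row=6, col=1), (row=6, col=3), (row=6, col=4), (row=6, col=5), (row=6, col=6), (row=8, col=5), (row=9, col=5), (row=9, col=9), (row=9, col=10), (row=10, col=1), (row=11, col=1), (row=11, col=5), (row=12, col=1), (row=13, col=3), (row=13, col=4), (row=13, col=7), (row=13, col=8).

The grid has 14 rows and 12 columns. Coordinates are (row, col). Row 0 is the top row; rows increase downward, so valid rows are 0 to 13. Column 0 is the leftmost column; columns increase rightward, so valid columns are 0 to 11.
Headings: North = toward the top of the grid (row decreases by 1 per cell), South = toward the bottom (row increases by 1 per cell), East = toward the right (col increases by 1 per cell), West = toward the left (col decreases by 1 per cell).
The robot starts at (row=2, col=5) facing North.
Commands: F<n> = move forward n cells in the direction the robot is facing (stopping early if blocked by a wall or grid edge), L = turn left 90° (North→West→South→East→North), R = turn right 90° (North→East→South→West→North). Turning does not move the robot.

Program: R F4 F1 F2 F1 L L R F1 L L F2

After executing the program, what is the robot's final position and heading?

Start: (row=2, col=5), facing North
  R: turn right, now facing East
  F4: move forward 1/4 (blocked), now at (row=2, col=6)
  F1: move forward 0/1 (blocked), now at (row=2, col=6)
  F2: move forward 0/2 (blocked), now at (row=2, col=6)
  F1: move forward 0/1 (blocked), now at (row=2, col=6)
  L: turn left, now facing North
  L: turn left, now facing West
  R: turn right, now facing North
  F1: move forward 0/1 (blocked), now at (row=2, col=6)
  L: turn left, now facing West
  L: turn left, now facing South
  F2: move forward 2, now at (row=4, col=6)
Final: (row=4, col=6), facing South

Answer: Final position: (row=4, col=6), facing South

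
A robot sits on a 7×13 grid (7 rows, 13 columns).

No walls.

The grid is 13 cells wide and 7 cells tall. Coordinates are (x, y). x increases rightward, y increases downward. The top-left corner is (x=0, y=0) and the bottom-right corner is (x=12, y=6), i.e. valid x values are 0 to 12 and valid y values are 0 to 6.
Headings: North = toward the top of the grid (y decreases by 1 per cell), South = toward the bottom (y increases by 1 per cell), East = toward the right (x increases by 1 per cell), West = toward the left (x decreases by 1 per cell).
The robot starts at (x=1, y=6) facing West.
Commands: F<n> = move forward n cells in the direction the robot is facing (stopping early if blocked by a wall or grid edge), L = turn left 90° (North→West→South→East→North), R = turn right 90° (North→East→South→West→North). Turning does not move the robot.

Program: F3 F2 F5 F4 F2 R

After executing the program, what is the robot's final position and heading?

Answer: Final position: (x=0, y=6), facing North

Derivation:
Start: (x=1, y=6), facing West
  F3: move forward 1/3 (blocked), now at (x=0, y=6)
  F2: move forward 0/2 (blocked), now at (x=0, y=6)
  F5: move forward 0/5 (blocked), now at (x=0, y=6)
  F4: move forward 0/4 (blocked), now at (x=0, y=6)
  F2: move forward 0/2 (blocked), now at (x=0, y=6)
  R: turn right, now facing North
Final: (x=0, y=6), facing North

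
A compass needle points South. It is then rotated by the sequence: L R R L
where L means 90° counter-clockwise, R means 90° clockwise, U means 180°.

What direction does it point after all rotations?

Start: South
  L (left (90° counter-clockwise)) -> East
  R (right (90° clockwise)) -> South
  R (right (90° clockwise)) -> West
  L (left (90° counter-clockwise)) -> South
Final: South

Answer: Final heading: South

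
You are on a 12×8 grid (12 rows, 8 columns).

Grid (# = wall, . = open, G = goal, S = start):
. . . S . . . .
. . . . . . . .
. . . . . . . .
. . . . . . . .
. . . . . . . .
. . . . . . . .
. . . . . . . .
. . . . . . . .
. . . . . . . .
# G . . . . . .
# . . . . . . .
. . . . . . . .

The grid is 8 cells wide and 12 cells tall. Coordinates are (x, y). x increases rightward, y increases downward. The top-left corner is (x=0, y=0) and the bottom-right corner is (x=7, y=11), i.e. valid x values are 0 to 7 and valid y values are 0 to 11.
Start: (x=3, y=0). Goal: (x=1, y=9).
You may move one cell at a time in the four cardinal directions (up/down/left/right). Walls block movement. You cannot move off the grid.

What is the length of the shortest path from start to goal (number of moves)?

Answer: Shortest path length: 11

Derivation:
BFS from (x=3, y=0) until reaching (x=1, y=9):
  Distance 0: (x=3, y=0)
  Distance 1: (x=2, y=0), (x=4, y=0), (x=3, y=1)
  Distance 2: (x=1, y=0), (x=5, y=0), (x=2, y=1), (x=4, y=1), (x=3, y=2)
  Distance 3: (x=0, y=0), (x=6, y=0), (x=1, y=1), (x=5, y=1), (x=2, y=2), (x=4, y=2), (x=3, y=3)
  Distance 4: (x=7, y=0), (x=0, y=1), (x=6, y=1), (x=1, y=2), (x=5, y=2), (x=2, y=3), (x=4, y=3), (x=3, y=4)
  Distance 5: (x=7, y=1), (x=0, y=2), (x=6, y=2), (x=1, y=3), (x=5, y=3), (x=2, y=4), (x=4, y=4), (x=3, y=5)
  Distance 6: (x=7, y=2), (x=0, y=3), (x=6, y=3), (x=1, y=4), (x=5, y=4), (x=2, y=5), (x=4, y=5), (x=3, y=6)
  Distance 7: (x=7, y=3), (x=0, y=4), (x=6, y=4), (x=1, y=5), (x=5, y=5), (x=2, y=6), (x=4, y=6), (x=3, y=7)
  Distance 8: (x=7, y=4), (x=0, y=5), (x=6, y=5), (x=1, y=6), (x=5, y=6), (x=2, y=7), (x=4, y=7), (x=3, y=8)
  Distance 9: (x=7, y=5), (x=0, y=6), (x=6, y=6), (x=1, y=7), (x=5, y=7), (x=2, y=8), (x=4, y=8), (x=3, y=9)
  Distance 10: (x=7, y=6), (x=0, y=7), (x=6, y=7), (x=1, y=8), (x=5, y=8), (x=2, y=9), (x=4, y=9), (x=3, y=10)
  Distance 11: (x=7, y=7), (x=0, y=8), (x=6, y=8), (x=1, y=9), (x=5, y=9), (x=2, y=10), (x=4, y=10), (x=3, y=11)  <- goal reached here
One shortest path (11 moves): (x=3, y=0) -> (x=2, y=0) -> (x=1, y=0) -> (x=1, y=1) -> (x=1, y=2) -> (x=1, y=3) -> (x=1, y=4) -> (x=1, y=5) -> (x=1, y=6) -> (x=1, y=7) -> (x=1, y=8) -> (x=1, y=9)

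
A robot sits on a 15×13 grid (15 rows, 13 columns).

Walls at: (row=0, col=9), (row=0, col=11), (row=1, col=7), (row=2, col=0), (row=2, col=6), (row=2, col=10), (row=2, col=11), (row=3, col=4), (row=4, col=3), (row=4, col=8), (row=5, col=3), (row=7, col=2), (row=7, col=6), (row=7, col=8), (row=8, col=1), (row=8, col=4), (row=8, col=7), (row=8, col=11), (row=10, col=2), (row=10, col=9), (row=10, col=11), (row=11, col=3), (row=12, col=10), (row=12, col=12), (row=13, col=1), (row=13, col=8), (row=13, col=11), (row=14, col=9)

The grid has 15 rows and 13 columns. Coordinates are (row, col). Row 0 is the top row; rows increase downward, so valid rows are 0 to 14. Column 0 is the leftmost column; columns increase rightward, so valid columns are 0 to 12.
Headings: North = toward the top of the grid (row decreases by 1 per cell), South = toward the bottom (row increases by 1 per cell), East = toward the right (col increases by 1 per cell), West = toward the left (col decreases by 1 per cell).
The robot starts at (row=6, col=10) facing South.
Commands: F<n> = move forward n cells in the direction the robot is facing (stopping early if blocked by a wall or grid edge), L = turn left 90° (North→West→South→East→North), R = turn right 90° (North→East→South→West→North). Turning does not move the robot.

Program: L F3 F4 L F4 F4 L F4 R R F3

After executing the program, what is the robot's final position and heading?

Answer: Final position: (row=0, col=12), facing East

Derivation:
Start: (row=6, col=10), facing South
  L: turn left, now facing East
  F3: move forward 2/3 (blocked), now at (row=6, col=12)
  F4: move forward 0/4 (blocked), now at (row=6, col=12)
  L: turn left, now facing North
  F4: move forward 4, now at (row=2, col=12)
  F4: move forward 2/4 (blocked), now at (row=0, col=12)
  L: turn left, now facing West
  F4: move forward 0/4 (blocked), now at (row=0, col=12)
  R: turn right, now facing North
  R: turn right, now facing East
  F3: move forward 0/3 (blocked), now at (row=0, col=12)
Final: (row=0, col=12), facing East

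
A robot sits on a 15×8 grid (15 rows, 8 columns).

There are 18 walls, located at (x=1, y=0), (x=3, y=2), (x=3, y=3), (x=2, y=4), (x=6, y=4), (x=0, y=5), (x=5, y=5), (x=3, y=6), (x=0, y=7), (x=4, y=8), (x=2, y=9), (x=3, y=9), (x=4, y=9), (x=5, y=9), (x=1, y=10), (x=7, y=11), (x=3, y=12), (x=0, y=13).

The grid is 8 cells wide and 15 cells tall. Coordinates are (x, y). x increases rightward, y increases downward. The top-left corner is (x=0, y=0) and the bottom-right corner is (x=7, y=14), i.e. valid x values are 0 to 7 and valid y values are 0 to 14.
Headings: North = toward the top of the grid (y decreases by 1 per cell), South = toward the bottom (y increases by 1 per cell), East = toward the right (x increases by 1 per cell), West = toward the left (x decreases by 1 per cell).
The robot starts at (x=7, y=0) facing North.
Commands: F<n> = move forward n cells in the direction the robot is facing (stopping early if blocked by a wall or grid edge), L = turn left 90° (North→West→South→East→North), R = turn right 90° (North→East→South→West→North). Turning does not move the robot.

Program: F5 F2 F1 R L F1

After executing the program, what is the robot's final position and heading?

Answer: Final position: (x=7, y=0), facing North

Derivation:
Start: (x=7, y=0), facing North
  F5: move forward 0/5 (blocked), now at (x=7, y=0)
  F2: move forward 0/2 (blocked), now at (x=7, y=0)
  F1: move forward 0/1 (blocked), now at (x=7, y=0)
  R: turn right, now facing East
  L: turn left, now facing North
  F1: move forward 0/1 (blocked), now at (x=7, y=0)
Final: (x=7, y=0), facing North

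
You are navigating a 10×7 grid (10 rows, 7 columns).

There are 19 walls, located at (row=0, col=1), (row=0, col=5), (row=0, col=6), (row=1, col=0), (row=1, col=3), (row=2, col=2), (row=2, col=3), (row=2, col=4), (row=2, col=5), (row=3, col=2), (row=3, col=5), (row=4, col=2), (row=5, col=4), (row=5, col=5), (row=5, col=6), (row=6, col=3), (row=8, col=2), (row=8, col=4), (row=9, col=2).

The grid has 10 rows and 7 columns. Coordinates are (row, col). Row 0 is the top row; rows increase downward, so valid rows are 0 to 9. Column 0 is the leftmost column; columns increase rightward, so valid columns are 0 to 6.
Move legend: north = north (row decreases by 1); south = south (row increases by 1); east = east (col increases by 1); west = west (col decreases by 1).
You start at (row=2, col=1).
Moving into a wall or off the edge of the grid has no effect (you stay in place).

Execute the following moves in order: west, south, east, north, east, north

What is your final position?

Start: (row=2, col=1)
  west (west): (row=2, col=1) -> (row=2, col=0)
  south (south): (row=2, col=0) -> (row=3, col=0)
  east (east): (row=3, col=0) -> (row=3, col=1)
  north (north): (row=3, col=1) -> (row=2, col=1)
  east (east): blocked, stay at (row=2, col=1)
  north (north): (row=2, col=1) -> (row=1, col=1)
Final: (row=1, col=1)

Answer: Final position: (row=1, col=1)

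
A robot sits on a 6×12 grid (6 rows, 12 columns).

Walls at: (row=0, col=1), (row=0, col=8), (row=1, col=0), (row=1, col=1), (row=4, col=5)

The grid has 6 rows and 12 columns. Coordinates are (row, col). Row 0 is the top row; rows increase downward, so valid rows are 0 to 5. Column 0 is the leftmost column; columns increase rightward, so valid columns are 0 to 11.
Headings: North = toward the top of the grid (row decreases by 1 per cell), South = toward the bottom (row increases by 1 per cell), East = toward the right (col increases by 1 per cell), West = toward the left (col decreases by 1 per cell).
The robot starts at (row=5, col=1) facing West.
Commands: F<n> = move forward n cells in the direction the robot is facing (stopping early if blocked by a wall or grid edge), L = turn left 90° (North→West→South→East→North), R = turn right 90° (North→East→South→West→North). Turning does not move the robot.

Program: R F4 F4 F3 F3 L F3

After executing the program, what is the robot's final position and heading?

Answer: Final position: (row=2, col=0), facing West

Derivation:
Start: (row=5, col=1), facing West
  R: turn right, now facing North
  F4: move forward 3/4 (blocked), now at (row=2, col=1)
  F4: move forward 0/4 (blocked), now at (row=2, col=1)
  F3: move forward 0/3 (blocked), now at (row=2, col=1)
  F3: move forward 0/3 (blocked), now at (row=2, col=1)
  L: turn left, now facing West
  F3: move forward 1/3 (blocked), now at (row=2, col=0)
Final: (row=2, col=0), facing West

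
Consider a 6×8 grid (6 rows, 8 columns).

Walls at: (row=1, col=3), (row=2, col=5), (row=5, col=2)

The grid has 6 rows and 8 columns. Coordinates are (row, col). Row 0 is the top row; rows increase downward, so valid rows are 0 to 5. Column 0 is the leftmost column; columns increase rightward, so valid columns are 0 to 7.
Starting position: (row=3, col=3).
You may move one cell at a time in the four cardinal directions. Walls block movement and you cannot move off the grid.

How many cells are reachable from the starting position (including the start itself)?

Answer: Reachable cells: 45

Derivation:
BFS flood-fill from (row=3, col=3):
  Distance 0: (row=3, col=3)
  Distance 1: (row=2, col=3), (row=3, col=2), (row=3, col=4), (row=4, col=3)
  Distance 2: (row=2, col=2), (row=2, col=4), (row=3, col=1), (row=3, col=5), (row=4, col=2), (row=4, col=4), (row=5, col=3)
  Distance 3: (row=1, col=2), (row=1, col=4), (row=2, col=1), (row=3, col=0), (row=3, col=6), (row=4, col=1), (row=4, col=5), (row=5, col=4)
  Distance 4: (row=0, col=2), (row=0, col=4), (row=1, col=1), (row=1, col=5), (row=2, col=0), (row=2, col=6), (row=3, col=7), (row=4, col=0), (row=4, col=6), (row=5, col=1), (row=5, col=5)
  Distance 5: (row=0, col=1), (row=0, col=3), (row=0, col=5), (row=1, col=0), (row=1, col=6), (row=2, col=7), (row=4, col=7), (row=5, col=0), (row=5, col=6)
  Distance 6: (row=0, col=0), (row=0, col=6), (row=1, col=7), (row=5, col=7)
  Distance 7: (row=0, col=7)
Total reachable: 45 (grid has 45 open cells total)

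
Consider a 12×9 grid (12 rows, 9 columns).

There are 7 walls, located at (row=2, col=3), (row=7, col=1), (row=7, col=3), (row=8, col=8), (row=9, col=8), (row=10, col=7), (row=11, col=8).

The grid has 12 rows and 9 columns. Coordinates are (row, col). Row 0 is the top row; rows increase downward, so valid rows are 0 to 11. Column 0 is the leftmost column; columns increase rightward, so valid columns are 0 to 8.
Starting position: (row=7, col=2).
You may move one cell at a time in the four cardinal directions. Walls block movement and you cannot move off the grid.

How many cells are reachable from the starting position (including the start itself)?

BFS flood-fill from (row=7, col=2):
  Distance 0: (row=7, col=2)
  Distance 1: (row=6, col=2), (row=8, col=2)
  Distance 2: (row=5, col=2), (row=6, col=1), (row=6, col=3), (row=8, col=1), (row=8, col=3), (row=9, col=2)
  Distance 3: (row=4, col=2), (row=5, col=1), (row=5, col=3), (row=6, col=0), (row=6, col=4), (row=8, col=0), (row=8, col=4), (row=9, col=1), (row=9, col=3), (row=10, col=2)
  Distance 4: (row=3, col=2), (row=4, col=1), (row=4, col=3), (row=5, col=0), (row=5, col=4), (row=6, col=5), (row=7, col=0), (row=7, col=4), (row=8, col=5), (row=9, col=0), (row=9, col=4), (row=10, col=1), (row=10, col=3), (row=11, col=2)
  Distance 5: (row=2, col=2), (row=3, col=1), (row=3, col=3), (row=4, col=0), (row=4, col=4), (row=5, col=5), (row=6, col=6), (row=7, col=5), (row=8, col=6), (row=9, col=5), (row=10, col=0), (row=10, col=4), (row=11, col=1), (row=11, col=3)
  Distance 6: (row=1, col=2), (row=2, col=1), (row=3, col=0), (row=3, col=4), (row=4, col=5), (row=5, col=6), (row=6, col=7), (row=7, col=6), (row=8, col=7), (row=9, col=6), (row=10, col=5), (row=11, col=0), (row=11, col=4)
  Distance 7: (row=0, col=2), (row=1, col=1), (row=1, col=3), (row=2, col=0), (row=2, col=4), (row=3, col=5), (row=4, col=6), (row=5, col=7), (row=6, col=8), (row=7, col=7), (row=9, col=7), (row=10, col=6), (row=11, col=5)
  Distance 8: (row=0, col=1), (row=0, col=3), (row=1, col=0), (row=1, col=4), (row=2, col=5), (row=3, col=6), (row=4, col=7), (row=5, col=8), (row=7, col=8), (row=11, col=6)
  Distance 9: (row=0, col=0), (row=0, col=4), (row=1, col=5), (row=2, col=6), (row=3, col=7), (row=4, col=8), (row=11, col=7)
  Distance 10: (row=0, col=5), (row=1, col=6), (row=2, col=7), (row=3, col=8)
  Distance 11: (row=0, col=6), (row=1, col=7), (row=2, col=8)
  Distance 12: (row=0, col=7), (row=1, col=8)
  Distance 13: (row=0, col=8)
Total reachable: 100 (grid has 101 open cells total)

Answer: Reachable cells: 100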